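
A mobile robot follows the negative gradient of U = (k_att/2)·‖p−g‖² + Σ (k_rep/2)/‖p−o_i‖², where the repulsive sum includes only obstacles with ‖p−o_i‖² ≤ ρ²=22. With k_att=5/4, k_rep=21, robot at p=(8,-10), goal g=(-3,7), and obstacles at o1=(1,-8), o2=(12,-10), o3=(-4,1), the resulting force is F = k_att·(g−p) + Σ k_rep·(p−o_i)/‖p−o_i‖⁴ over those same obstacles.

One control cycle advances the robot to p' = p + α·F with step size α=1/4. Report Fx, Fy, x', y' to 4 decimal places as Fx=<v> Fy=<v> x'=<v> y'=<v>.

F_att = 5/4·(g−p) = 5/4·(-11,17) = (-13.7500,21.2500)
o1: d²=53 > ρ²=22 → inactive
o2: d²=16 ≤ ρ²=22; F_rep = 21·(-4,0)/16² = (-0.3281,0.0000)
o3: d²=265 > ρ²=22 → inactive
F = F_att + ΣF_rep = (-14.0781,21.2500)
p' = p + 1/4·F = (4.4805,-4.6875)

Fx=-14.0781 Fy=21.2500 x'=4.4805 y'=-4.6875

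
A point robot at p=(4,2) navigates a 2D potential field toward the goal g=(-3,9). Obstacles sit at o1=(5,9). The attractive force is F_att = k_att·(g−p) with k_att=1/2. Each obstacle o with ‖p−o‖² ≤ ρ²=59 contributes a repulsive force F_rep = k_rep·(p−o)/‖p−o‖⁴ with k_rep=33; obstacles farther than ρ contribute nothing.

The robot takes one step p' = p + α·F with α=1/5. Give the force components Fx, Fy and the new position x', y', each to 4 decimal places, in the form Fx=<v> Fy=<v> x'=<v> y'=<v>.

F_att = 1/2·(g−p) = 1/2·(-7,7) = (-3.5000,3.5000)
o1: d²=50 ≤ ρ²=59; F_rep = 33·(-1,-7)/50² = (-0.0132,-0.0924)
F = F_att + ΣF_rep = (-3.5132,3.4076)
p' = p + 1/5·F = (3.2974,2.6815)

Fx=-3.5132 Fy=3.4076 x'=3.2974 y'=2.6815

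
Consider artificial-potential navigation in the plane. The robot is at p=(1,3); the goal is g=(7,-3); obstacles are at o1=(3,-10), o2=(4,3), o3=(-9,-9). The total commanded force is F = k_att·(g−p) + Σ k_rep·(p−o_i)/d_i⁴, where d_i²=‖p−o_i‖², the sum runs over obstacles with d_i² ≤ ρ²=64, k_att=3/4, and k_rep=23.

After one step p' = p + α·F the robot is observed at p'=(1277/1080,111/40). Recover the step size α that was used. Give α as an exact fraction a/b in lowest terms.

α = 1/20

F_att = 3/4·(g−p) = 3/4·(6,-6) = (4.5000,-4.5000)
o1: d²=173 > ρ²=64 → inactive
o2: d²=9 ≤ ρ²=64; F_rep = 23·(-3,0)/9² = (-0.8519,0.0000)
o3: d²=244 > ρ²=64 → inactive
F = F_att + ΣF_rep = (3.6481,-4.5000)
Δp = p'−p = (0.1824,-0.2250); α = Δx/Fx = (197/1080) / (197/54) = 1/20
check: Δy/Fy = (-9/40) / (-9/2) = 1/20 ✓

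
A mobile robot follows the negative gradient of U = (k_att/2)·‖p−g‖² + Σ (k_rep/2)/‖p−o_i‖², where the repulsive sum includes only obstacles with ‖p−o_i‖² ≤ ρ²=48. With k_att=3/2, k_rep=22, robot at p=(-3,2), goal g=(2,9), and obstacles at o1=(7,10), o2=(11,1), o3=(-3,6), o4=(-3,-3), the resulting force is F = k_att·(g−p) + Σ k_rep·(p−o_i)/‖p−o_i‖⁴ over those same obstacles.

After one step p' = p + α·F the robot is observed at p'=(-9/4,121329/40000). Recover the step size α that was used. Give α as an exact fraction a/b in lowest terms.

α = 1/10

F_att = 3/2·(g−p) = 3/2·(5,7) = (7.5000,10.5000)
o1: d²=164 > ρ²=48 → inactive
o2: d²=197 > ρ²=48 → inactive
o3: d²=16 ≤ ρ²=48; F_rep = 22·(0,-4)/16² = (0.0000,-0.3438)
o4: d²=25 ≤ ρ²=48; F_rep = 22·(0,5)/25² = (0.0000,0.1760)
F = F_att + ΣF_rep = (7.5000,10.3323)
Δp = p'−p = (0.7500,1.0332); α = Δx/Fx = (3/4) / (15/2) = 1/10
check: Δy/Fy = (41329/40000) / (41329/4000) = 1/10 ✓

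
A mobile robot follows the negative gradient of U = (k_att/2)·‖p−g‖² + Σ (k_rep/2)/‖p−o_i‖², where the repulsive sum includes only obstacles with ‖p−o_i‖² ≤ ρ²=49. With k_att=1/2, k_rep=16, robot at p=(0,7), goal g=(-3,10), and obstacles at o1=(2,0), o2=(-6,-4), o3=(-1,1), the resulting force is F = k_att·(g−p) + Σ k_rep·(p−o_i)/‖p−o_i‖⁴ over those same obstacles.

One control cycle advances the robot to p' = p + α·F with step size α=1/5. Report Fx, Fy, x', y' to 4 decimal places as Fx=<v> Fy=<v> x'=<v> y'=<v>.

F_att = 1/2·(g−p) = 1/2·(-3,3) = (-1.5000,1.5000)
o1: d²=53 > ρ²=49 → inactive
o2: d²=157 > ρ²=49 → inactive
o3: d²=37 ≤ ρ²=49; F_rep = 16·(1,6)/37² = (0.0117,0.0701)
F = F_att + ΣF_rep = (-1.4883,1.5701)
p' = p + 1/5·F = (-0.2977,7.3140)

Fx=-1.4883 Fy=1.5701 x'=-0.2977 y'=7.3140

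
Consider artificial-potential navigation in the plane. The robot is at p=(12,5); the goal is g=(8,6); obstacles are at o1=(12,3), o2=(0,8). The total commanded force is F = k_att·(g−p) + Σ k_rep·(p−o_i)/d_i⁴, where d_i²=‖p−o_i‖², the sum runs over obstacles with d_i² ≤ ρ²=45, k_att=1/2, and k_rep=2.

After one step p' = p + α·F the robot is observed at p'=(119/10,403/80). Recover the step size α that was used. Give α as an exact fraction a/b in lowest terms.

α = 1/20

F_att = 1/2·(g−p) = 1/2·(-4,1) = (-2.0000,0.5000)
o1: d²=4 ≤ ρ²=45; F_rep = 2·(0,2)/4² = (0.0000,0.2500)
o2: d²=153 > ρ²=45 → inactive
F = F_att + ΣF_rep = (-2.0000,0.7500)
Δp = p'−p = (-0.1000,0.0375); α = Δx/Fx = (-1/10) / (-2) = 1/20
check: Δy/Fy = (3/80) / (3/4) = 1/20 ✓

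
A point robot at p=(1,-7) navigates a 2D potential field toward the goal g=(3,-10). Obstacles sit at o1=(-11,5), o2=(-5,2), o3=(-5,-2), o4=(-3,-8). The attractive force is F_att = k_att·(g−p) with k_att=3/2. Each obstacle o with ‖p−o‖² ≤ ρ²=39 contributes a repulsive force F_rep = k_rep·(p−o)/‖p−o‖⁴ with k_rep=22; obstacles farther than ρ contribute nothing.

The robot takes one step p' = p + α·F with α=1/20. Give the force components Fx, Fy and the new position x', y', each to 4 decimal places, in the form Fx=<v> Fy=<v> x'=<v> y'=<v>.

Fx=3.3045 Fy=-4.4239 x'=1.1652 y'=-7.2212

F_att = 3/2·(g−p) = 3/2·(2,-3) = (3.0000,-4.5000)
o1: d²=288 > ρ²=39 → inactive
o2: d²=117 > ρ²=39 → inactive
o3: d²=61 > ρ²=39 → inactive
o4: d²=17 ≤ ρ²=39; F_rep = 22·(4,1)/17² = (0.3045,0.0761)
F = F_att + ΣF_rep = (3.3045,-4.4239)
p' = p + 1/20·F = (1.1652,-7.2212)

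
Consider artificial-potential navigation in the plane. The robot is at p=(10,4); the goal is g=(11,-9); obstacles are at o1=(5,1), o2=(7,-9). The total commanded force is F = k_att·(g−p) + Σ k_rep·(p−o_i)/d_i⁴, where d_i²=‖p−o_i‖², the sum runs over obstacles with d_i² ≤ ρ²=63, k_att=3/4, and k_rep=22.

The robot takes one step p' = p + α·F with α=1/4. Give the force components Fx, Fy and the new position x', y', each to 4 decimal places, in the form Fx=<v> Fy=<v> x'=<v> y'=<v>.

F_att = 3/4·(g−p) = 3/4·(1,-13) = (0.7500,-9.7500)
o1: d²=34 ≤ ρ²=63; F_rep = 22·(5,3)/34² = (0.0952,0.0571)
o2: d²=178 > ρ²=63 → inactive
F = F_att + ΣF_rep = (0.8452,-9.6929)
p' = p + 1/4·F = (10.2113,1.5768)

Fx=0.8452 Fy=-9.6929 x'=10.2113 y'=1.5768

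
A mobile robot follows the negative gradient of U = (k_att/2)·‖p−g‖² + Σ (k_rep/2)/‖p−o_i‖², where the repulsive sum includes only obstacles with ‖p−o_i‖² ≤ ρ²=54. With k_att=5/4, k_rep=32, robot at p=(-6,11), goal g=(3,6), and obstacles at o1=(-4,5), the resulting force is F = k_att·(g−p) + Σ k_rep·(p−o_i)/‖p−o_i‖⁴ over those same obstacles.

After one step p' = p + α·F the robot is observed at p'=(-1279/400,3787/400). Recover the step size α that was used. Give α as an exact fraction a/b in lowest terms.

α = 1/4

F_att = 5/4·(g−p) = 5/4·(9,-5) = (11.2500,-6.2500)
o1: d²=40 ≤ ρ²=54; F_rep = 32·(-2,6)/40² = (-0.0400,0.1200)
F = F_att + ΣF_rep = (11.2100,-6.1300)
Δp = p'−p = (2.8025,-1.5325); α = Δx/Fx = (1121/400) / (1121/100) = 1/4
check: Δy/Fy = (-613/400) / (-613/100) = 1/4 ✓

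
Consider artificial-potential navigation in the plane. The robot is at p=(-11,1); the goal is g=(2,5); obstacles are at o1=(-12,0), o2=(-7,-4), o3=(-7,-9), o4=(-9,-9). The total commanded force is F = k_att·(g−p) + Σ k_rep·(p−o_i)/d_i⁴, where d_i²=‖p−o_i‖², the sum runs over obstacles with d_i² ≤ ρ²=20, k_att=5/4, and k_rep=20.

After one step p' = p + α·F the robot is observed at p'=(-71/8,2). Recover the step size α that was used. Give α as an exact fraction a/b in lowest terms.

F_att = 5/4·(g−p) = 5/4·(13,4) = (16.2500,5.0000)
o1: d²=2 ≤ ρ²=20; F_rep = 20·(1,1)/2² = (5.0000,5.0000)
o2: d²=41 > ρ²=20 → inactive
o3: d²=116 > ρ²=20 → inactive
o4: d²=104 > ρ²=20 → inactive
F = F_att + ΣF_rep = (21.2500,10.0000)
Δp = p'−p = (2.1250,1.0000); α = Δx/Fx = (17/8) / (85/4) = 1/10
check: Δy/Fy = (1) / (10) = 1/10 ✓

α = 1/10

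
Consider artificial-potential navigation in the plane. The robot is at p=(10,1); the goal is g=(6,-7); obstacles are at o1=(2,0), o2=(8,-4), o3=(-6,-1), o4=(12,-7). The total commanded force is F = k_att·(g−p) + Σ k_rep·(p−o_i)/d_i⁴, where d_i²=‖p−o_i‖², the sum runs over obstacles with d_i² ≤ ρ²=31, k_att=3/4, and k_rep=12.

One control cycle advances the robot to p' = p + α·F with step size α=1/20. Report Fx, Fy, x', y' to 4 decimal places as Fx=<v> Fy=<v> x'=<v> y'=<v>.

F_att = 3/4·(g−p) = 3/4·(-4,-8) = (-3.0000,-6.0000)
o1: d²=65 > ρ²=31 → inactive
o2: d²=29 ≤ ρ²=31; F_rep = 12·(2,5)/29² = (0.0285,0.0713)
o3: d²=260 > ρ²=31 → inactive
o4: d²=68 > ρ²=31 → inactive
F = F_att + ΣF_rep = (-2.9715,-5.9287)
p' = p + 1/20·F = (9.8514,0.7036)

Fx=-2.9715 Fy=-5.9287 x'=9.8514 y'=0.7036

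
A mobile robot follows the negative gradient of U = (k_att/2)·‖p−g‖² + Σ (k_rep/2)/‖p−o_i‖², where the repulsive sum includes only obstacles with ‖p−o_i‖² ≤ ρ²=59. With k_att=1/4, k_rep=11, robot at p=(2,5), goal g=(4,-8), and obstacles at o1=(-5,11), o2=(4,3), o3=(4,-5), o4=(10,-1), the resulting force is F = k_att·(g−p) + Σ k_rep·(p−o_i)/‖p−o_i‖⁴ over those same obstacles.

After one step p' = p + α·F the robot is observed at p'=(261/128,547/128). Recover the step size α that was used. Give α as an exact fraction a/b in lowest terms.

α = 1/4

F_att = 1/4·(g−p) = 1/4·(2,-13) = (0.5000,-3.2500)
o1: d²=85 > ρ²=59 → inactive
o2: d²=8 ≤ ρ²=59; F_rep = 11·(-2,2)/8² = (-0.3438,0.3438)
o3: d²=104 > ρ²=59 → inactive
o4: d²=100 > ρ²=59 → inactive
F = F_att + ΣF_rep = (0.1562,-2.9062)
Δp = p'−p = (0.0391,-0.7266); α = Δx/Fx = (5/128) / (5/32) = 1/4
check: Δy/Fy = (-93/128) / (-93/32) = 1/4 ✓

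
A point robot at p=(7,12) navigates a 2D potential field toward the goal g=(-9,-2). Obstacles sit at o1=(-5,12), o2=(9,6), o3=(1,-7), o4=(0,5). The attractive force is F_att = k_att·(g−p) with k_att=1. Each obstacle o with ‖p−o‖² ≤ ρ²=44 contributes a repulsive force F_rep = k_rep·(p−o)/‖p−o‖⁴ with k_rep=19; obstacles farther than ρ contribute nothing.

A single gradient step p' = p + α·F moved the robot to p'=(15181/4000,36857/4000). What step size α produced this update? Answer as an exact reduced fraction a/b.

F_att = 1·(g−p) = 1·(-16,-14) = (-16.0000,-14.0000)
o1: d²=144 > ρ²=44 → inactive
o2: d²=40 ≤ ρ²=44; F_rep = 19·(-2,6)/40² = (-0.0238,0.0712)
o3: d²=397 > ρ²=44 → inactive
o4: d²=98 > ρ²=44 → inactive
F = F_att + ΣF_rep = (-16.0237,-13.9288)
Δp = p'−p = (-3.2048,-2.7858); α = Δx/Fx = (-12819/4000) / (-12819/800) = 1/5
check: Δy/Fy = (-11143/4000) / (-11143/800) = 1/5 ✓

α = 1/5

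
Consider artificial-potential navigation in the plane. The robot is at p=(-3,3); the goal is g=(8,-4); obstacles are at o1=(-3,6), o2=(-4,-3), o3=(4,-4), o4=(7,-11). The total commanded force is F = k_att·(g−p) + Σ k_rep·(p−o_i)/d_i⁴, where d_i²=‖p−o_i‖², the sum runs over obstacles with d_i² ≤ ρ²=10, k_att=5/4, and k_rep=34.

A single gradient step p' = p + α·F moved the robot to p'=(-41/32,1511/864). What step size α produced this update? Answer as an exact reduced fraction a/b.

F_att = 5/4·(g−p) = 5/4·(11,-7) = (13.7500,-8.7500)
o1: d²=9 ≤ ρ²=10; F_rep = 34·(0,-3)/9² = (0.0000,-1.2593)
o2: d²=37 > ρ²=10 → inactive
o3: d²=98 > ρ²=10 → inactive
o4: d²=296 > ρ²=10 → inactive
F = F_att + ΣF_rep = (13.7500,-10.0093)
Δp = p'−p = (1.7188,-1.2512); α = Δx/Fx = (55/32) / (55/4) = 1/8
check: Δy/Fy = (-1081/864) / (-1081/108) = 1/8 ✓

α = 1/8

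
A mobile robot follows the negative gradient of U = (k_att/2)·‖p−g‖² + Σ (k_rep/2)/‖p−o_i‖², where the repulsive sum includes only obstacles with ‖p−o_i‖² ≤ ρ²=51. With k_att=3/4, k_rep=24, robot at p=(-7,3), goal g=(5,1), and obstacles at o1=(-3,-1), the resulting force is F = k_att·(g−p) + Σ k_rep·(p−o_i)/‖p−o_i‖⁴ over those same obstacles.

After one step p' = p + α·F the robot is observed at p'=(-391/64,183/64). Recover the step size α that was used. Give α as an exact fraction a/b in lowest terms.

α = 1/10

F_att = 3/4·(g−p) = 3/4·(12,-2) = (9.0000,-1.5000)
o1: d²=32 ≤ ρ²=51; F_rep = 24·(-4,4)/32² = (-0.0938,0.0938)
F = F_att + ΣF_rep = (8.9062,-1.4062)
Δp = p'−p = (0.8906,-0.1406); α = Δx/Fx = (57/64) / (285/32) = 1/10
check: Δy/Fy = (-9/64) / (-45/32) = 1/10 ✓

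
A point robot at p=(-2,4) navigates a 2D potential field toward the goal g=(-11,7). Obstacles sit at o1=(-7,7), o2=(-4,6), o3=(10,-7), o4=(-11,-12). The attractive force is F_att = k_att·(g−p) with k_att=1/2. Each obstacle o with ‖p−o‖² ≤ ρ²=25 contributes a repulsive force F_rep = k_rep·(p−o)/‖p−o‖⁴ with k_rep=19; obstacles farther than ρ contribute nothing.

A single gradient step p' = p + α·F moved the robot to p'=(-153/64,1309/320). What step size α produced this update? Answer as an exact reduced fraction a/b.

F_att = 1/2·(g−p) = 1/2·(-9,3) = (-4.5000,1.5000)
o1: d²=34 > ρ²=25 → inactive
o2: d²=8 ≤ ρ²=25; F_rep = 19·(2,-2)/8² = (0.5938,-0.5938)
o3: d²=265 > ρ²=25 → inactive
o4: d²=337 > ρ²=25 → inactive
F = F_att + ΣF_rep = (-3.9062,0.9062)
Δp = p'−p = (-0.3906,0.0906); α = Δx/Fx = (-25/64) / (-125/32) = 1/10
check: Δy/Fy = (29/320) / (29/32) = 1/10 ✓

α = 1/10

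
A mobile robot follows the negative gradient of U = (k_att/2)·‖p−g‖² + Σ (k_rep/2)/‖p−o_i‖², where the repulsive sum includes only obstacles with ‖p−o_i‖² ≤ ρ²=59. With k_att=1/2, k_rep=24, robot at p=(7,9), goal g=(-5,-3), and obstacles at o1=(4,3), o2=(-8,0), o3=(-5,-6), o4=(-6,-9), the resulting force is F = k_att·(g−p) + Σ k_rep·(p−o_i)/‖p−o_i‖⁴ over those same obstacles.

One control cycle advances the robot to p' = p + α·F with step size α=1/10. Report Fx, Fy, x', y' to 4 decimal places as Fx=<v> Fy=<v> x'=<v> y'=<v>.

Fx=-5.9644 Fy=-5.9289 x'=6.4036 y'=8.4071

F_att = 1/2·(g−p) = 1/2·(-12,-12) = (-6.0000,-6.0000)
o1: d²=45 ≤ ρ²=59; F_rep = 24·(3,6)/45² = (0.0356,0.0711)
o2: d²=306 > ρ²=59 → inactive
o3: d²=369 > ρ²=59 → inactive
o4: d²=493 > ρ²=59 → inactive
F = F_att + ΣF_rep = (-5.9644,-5.9289)
p' = p + 1/10·F = (6.4036,8.4071)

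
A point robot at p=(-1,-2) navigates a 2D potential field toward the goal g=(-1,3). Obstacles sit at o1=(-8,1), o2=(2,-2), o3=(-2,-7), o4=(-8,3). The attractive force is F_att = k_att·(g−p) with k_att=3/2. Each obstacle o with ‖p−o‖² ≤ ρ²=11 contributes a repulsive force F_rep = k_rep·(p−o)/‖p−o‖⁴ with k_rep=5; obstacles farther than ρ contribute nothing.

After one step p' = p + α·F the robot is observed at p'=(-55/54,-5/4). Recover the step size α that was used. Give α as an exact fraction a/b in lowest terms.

F_att = 3/2·(g−p) = 3/2·(0,5) = (0.0000,7.5000)
o1: d²=58 > ρ²=11 → inactive
o2: d²=9 ≤ ρ²=11; F_rep = 5·(-3,0)/9² = (-0.1852,0.0000)
o3: d²=26 > ρ²=11 → inactive
o4: d²=74 > ρ²=11 → inactive
F = F_att + ΣF_rep = (-0.1852,7.5000)
Δp = p'−p = (-0.0185,0.7500); α = Δx/Fx = (-1/54) / (-5/27) = 1/10
check: Δy/Fy = (3/4) / (15/2) = 1/10 ✓

α = 1/10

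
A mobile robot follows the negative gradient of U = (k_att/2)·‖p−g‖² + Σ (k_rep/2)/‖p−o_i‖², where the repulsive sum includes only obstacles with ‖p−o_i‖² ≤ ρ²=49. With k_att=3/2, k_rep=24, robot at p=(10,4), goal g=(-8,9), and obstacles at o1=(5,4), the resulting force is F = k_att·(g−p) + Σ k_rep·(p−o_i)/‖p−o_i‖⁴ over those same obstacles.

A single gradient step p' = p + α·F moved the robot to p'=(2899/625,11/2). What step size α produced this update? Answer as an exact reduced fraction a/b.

F_att = 3/2·(g−p) = 3/2·(-18,5) = (-27.0000,7.5000)
o1: d²=25 ≤ ρ²=49; F_rep = 24·(5,0)/25² = (0.1920,0.0000)
F = F_att + ΣF_rep = (-26.8080,7.5000)
Δp = p'−p = (-5.3616,1.5000); α = Δx/Fx = (-3351/625) / (-3351/125) = 1/5
check: Δy/Fy = (3/2) / (15/2) = 1/5 ✓

α = 1/5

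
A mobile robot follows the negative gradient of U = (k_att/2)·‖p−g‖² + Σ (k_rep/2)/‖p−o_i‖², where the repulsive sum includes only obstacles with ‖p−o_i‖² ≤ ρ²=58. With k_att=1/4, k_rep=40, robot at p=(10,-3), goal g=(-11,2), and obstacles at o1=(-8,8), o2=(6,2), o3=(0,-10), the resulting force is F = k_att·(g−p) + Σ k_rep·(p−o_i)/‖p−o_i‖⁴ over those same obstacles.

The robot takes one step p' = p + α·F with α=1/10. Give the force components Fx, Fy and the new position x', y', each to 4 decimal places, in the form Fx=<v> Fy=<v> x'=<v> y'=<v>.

F_att = 1/4·(g−p) = 1/4·(-21,5) = (-5.2500,1.2500)
o1: d²=445 > ρ²=58 → inactive
o2: d²=41 ≤ ρ²=58; F_rep = 40·(4,-5)/41² = (0.0952,-0.1190)
o3: d²=149 > ρ²=58 → inactive
F = F_att + ΣF_rep = (-5.1548,1.1310)
p' = p + 1/10·F = (9.4845,-2.8869)

Fx=-5.1548 Fy=1.1310 x'=9.4845 y'=-2.8869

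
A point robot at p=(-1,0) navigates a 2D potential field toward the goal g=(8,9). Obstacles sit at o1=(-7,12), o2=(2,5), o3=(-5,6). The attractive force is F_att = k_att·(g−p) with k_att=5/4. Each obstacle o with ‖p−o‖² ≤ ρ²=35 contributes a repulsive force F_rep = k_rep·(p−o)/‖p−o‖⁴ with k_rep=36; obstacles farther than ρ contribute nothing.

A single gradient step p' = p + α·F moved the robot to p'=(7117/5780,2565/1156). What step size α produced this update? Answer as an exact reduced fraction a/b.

F_att = 5/4·(g−p) = 5/4·(9,9) = (11.2500,11.2500)
o1: d²=180 > ρ²=35 → inactive
o2: d²=34 ≤ ρ²=35; F_rep = 36·(-3,-5)/34² = (-0.0934,-0.1557)
o3: d²=52 > ρ²=35 → inactive
F = F_att + ΣF_rep = (11.1566,11.0943)
Δp = p'−p = (2.2313,2.2189); α = Δx/Fx = (12897/5780) / (12897/1156) = 1/5
check: Δy/Fy = (2565/1156) / (12825/1156) = 1/5 ✓

α = 1/5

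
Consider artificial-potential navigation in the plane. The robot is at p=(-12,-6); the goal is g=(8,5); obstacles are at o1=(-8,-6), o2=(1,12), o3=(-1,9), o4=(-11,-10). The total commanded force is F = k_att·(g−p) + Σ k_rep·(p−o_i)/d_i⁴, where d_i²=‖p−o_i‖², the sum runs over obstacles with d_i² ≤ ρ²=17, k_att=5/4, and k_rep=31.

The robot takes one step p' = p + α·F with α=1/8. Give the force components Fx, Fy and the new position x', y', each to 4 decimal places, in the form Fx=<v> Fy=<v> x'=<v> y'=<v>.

Fx=24.4084 Fy=14.1791 x'=-8.9490 y'=-4.2276

F_att = 5/4·(g−p) = 5/4·(20,11) = (25.0000,13.7500)
o1: d²=16 ≤ ρ²=17; F_rep = 31·(-4,0)/16² = (-0.4844,0.0000)
o2: d²=493 > ρ²=17 → inactive
o3: d²=346 > ρ²=17 → inactive
o4: d²=17 ≤ ρ²=17; F_rep = 31·(-1,4)/17² = (-0.1073,0.4291)
F = F_att + ΣF_rep = (24.4084,14.1791)
p' = p + 1/8·F = (-8.9490,-4.2276)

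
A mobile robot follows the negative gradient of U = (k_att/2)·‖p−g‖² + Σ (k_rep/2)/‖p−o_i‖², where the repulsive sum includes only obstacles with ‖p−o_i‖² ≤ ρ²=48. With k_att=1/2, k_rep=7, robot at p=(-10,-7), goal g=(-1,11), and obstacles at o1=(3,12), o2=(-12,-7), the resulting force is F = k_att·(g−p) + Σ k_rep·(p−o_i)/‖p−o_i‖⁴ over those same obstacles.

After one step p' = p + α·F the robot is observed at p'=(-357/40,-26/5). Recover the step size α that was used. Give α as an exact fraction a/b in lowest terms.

α = 1/5

F_att = 1/2·(g−p) = 1/2·(9,18) = (4.5000,9.0000)
o1: d²=530 > ρ²=48 → inactive
o2: d²=4 ≤ ρ²=48; F_rep = 7·(2,0)/4² = (0.8750,0.0000)
F = F_att + ΣF_rep = (5.3750,9.0000)
Δp = p'−p = (1.0750,1.8000); α = Δx/Fx = (43/40) / (43/8) = 1/5
check: Δy/Fy = (9/5) / (9) = 1/5 ✓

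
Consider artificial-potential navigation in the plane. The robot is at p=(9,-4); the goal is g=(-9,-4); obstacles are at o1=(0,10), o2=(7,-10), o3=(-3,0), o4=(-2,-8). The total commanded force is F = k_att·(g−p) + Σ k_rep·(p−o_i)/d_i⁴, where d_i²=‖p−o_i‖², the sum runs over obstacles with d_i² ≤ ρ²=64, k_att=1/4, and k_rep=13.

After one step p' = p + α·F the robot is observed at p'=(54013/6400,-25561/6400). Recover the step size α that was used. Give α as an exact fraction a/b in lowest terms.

α = 1/8

F_att = 1/4·(g−p) = 1/4·(-18,0) = (-4.5000,0.0000)
o1: d²=277 > ρ²=64 → inactive
o2: d²=40 ≤ ρ²=64; F_rep = 13·(2,6)/40² = (0.0163,0.0488)
o3: d²=160 > ρ²=64 → inactive
o4: d²=137 > ρ²=64 → inactive
F = F_att + ΣF_rep = (-4.4837,0.0488)
Δp = p'−p = (-0.5605,0.0061); α = Δx/Fx = (-3587/6400) / (-3587/800) = 1/8
check: Δy/Fy = (39/6400) / (39/800) = 1/8 ✓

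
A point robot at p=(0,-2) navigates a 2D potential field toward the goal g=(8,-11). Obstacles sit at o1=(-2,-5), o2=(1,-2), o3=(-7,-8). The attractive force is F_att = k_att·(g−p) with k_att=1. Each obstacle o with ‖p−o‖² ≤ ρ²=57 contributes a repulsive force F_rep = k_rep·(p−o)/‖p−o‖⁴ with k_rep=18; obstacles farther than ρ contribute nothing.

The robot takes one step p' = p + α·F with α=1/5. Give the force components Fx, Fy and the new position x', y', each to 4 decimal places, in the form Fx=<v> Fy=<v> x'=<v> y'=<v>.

Fx=-9.7870 Fy=-8.6805 x'=-1.9574 y'=-3.7361

F_att = 1·(g−p) = 1·(8,-9) = (8.0000,-9.0000)
o1: d²=13 ≤ ρ²=57; F_rep = 18·(2,3)/13² = (0.2130,0.3195)
o2: d²=1 ≤ ρ²=57; F_rep = 18·(-1,0)/1² = (-18.0000,0.0000)
o3: d²=85 > ρ²=57 → inactive
F = F_att + ΣF_rep = (-9.7870,-8.6805)
p' = p + 1/5·F = (-1.9574,-3.7361)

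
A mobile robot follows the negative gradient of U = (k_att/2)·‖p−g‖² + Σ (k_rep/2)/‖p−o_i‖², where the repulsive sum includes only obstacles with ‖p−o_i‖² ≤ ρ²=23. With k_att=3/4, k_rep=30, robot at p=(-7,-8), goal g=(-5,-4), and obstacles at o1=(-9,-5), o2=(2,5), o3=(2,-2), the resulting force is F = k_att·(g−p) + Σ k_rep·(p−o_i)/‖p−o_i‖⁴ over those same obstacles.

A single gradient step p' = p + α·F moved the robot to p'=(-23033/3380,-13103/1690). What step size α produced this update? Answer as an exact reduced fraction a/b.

α = 1/10

F_att = 3/4·(g−p) = 3/4·(2,4) = (1.5000,3.0000)
o1: d²=13 ≤ ρ²=23; F_rep = 30·(2,-3)/13² = (0.3550,-0.5325)
o2: d²=250 > ρ²=23 → inactive
o3: d²=117 > ρ²=23 → inactive
F = F_att + ΣF_rep = (1.8550,2.4675)
Δp = p'−p = (0.1855,0.2467); α = Δx/Fx = (627/3380) / (627/338) = 1/10
check: Δy/Fy = (417/1690) / (417/169) = 1/10 ✓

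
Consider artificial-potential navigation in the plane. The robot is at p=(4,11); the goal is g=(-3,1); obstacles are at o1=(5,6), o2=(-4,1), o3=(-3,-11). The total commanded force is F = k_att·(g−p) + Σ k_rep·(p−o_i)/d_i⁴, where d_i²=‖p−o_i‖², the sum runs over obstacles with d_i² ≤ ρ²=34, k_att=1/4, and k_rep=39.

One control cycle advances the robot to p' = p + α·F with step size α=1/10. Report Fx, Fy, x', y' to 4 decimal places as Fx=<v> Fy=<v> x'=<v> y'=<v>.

Fx=-1.8077 Fy=-2.2115 x'=3.8192 y'=10.7788

F_att = 1/4·(g−p) = 1/4·(-7,-10) = (-1.7500,-2.5000)
o1: d²=26 ≤ ρ²=34; F_rep = 39·(-1,5)/26² = (-0.0577,0.2885)
o2: d²=164 > ρ²=34 → inactive
o3: d²=533 > ρ²=34 → inactive
F = F_att + ΣF_rep = (-1.8077,-2.2115)
p' = p + 1/10·F = (3.8192,10.7788)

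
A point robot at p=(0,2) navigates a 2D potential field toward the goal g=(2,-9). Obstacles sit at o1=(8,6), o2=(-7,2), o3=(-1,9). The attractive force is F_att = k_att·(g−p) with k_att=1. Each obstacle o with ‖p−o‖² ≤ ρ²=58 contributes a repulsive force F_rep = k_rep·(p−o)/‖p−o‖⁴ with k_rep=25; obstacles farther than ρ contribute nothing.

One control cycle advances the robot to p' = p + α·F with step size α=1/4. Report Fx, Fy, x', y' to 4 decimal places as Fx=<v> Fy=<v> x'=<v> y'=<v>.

F_att = 1·(g−p) = 1·(2,-11) = (2.0000,-11.0000)
o1: d²=80 > ρ²=58 → inactive
o2: d²=49 ≤ ρ²=58; F_rep = 25·(7,0)/49² = (0.0729,0.0000)
o3: d²=50 ≤ ρ²=58; F_rep = 25·(1,-7)/50² = (0.0100,-0.0700)
F = F_att + ΣF_rep = (2.0829,-11.0700)
p' = p + 1/4·F = (0.5207,-0.7675)

Fx=2.0829 Fy=-11.0700 x'=0.5207 y'=-0.7675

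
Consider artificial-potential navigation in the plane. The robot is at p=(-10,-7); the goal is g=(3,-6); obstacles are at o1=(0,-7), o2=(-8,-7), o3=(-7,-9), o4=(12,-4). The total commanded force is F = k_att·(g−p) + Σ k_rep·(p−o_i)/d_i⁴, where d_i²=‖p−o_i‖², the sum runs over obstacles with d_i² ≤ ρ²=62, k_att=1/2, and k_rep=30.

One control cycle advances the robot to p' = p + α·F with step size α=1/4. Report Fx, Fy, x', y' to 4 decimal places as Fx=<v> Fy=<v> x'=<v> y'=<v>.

F_att = 1/2·(g−p) = 1/2·(13,1) = (6.5000,0.5000)
o1: d²=100 > ρ²=62 → inactive
o2: d²=4 ≤ ρ²=62; F_rep = 30·(-2,0)/4² = (-3.7500,0.0000)
o3: d²=13 ≤ ρ²=62; F_rep = 30·(-3,2)/13² = (-0.5325,0.3550)
o4: d²=493 > ρ²=62 → inactive
F = F_att + ΣF_rep = (2.2175,0.8550)
p' = p + 1/4·F = (-9.4456,-6.7862)

Fx=2.2175 Fy=0.8550 x'=-9.4456 y'=-6.7862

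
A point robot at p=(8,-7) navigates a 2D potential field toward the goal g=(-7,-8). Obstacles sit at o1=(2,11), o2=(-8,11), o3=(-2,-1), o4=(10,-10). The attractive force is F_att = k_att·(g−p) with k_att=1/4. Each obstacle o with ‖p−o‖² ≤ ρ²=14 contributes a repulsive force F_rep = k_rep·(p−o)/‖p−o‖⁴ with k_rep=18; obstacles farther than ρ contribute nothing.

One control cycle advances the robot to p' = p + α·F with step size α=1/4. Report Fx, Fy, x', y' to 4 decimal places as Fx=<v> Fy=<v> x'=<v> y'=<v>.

Fx=-3.9630 Fy=0.0695 x'=7.0092 y'=-6.9826

F_att = 1/4·(g−p) = 1/4·(-15,-1) = (-3.7500,-0.2500)
o1: d²=360 > ρ²=14 → inactive
o2: d²=580 > ρ²=14 → inactive
o3: d²=136 > ρ²=14 → inactive
o4: d²=13 ≤ ρ²=14; F_rep = 18·(-2,3)/13² = (-0.2130,0.3195)
F = F_att + ΣF_rep = (-3.9630,0.0695)
p' = p + 1/4·F = (7.0092,-6.9826)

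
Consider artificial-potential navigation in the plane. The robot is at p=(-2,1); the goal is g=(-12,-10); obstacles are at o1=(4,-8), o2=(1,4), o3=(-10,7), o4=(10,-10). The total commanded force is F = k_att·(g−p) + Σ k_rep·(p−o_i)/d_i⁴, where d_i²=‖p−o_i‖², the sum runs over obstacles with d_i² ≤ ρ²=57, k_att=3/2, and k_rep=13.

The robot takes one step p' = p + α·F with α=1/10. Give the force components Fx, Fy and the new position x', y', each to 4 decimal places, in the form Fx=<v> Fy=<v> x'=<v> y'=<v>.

F_att = 3/2·(g−p) = 3/2·(-10,-11) = (-15.0000,-16.5000)
o1: d²=117 > ρ²=57 → inactive
o2: d²=18 ≤ ρ²=57; F_rep = 13·(-3,-3)/18² = (-0.1204,-0.1204)
o3: d²=100 > ρ²=57 → inactive
o4: d²=265 > ρ²=57 → inactive
F = F_att + ΣF_rep = (-15.1204,-16.6204)
p' = p + 1/10·F = (-3.5120,-0.6620)

Fx=-15.1204 Fy=-16.6204 x'=-3.5120 y'=-0.6620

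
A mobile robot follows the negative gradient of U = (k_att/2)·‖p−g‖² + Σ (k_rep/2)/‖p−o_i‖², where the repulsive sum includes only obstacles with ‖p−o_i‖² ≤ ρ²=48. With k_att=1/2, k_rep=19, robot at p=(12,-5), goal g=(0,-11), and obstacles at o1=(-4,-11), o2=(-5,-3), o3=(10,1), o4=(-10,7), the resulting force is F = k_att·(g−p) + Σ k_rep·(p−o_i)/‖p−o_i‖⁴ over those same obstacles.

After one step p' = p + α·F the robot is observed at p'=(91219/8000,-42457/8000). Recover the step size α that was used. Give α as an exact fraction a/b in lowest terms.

F_att = 1/2·(g−p) = 1/2·(-12,-6) = (-6.0000,-3.0000)
o1: d²=292 > ρ²=48 → inactive
o2: d²=293 > ρ²=48 → inactive
o3: d²=40 ≤ ρ²=48; F_rep = 19·(2,-6)/40² = (0.0238,-0.0712)
o4: d²=628 > ρ²=48 → inactive
F = F_att + ΣF_rep = (-5.9763,-3.0713)
Δp = p'−p = (-0.5976,-0.3071); α = Δx/Fx = (-4781/8000) / (-4781/800) = 1/10
check: Δy/Fy = (-2457/8000) / (-2457/800) = 1/10 ✓

α = 1/10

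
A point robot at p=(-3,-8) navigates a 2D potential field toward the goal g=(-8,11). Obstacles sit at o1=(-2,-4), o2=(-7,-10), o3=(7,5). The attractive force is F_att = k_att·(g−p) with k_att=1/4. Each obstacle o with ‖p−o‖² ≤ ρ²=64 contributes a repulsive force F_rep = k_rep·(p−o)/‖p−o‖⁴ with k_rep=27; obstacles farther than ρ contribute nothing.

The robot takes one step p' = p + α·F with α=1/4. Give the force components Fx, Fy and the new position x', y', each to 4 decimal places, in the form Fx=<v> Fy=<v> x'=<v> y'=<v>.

F_att = 1/4·(g−p) = 1/4·(-5,19) = (-1.2500,4.7500)
o1: d²=17 ≤ ρ²=64; F_rep = 27·(-1,-4)/17² = (-0.0934,-0.3737)
o2: d²=20 ≤ ρ²=64; F_rep = 27·(4,2)/20² = (0.2700,0.1350)
o3: d²=269 > ρ²=64 → inactive
F = F_att + ΣF_rep = (-1.0734,4.5113)
p' = p + 1/4·F = (-3.2684,-6.8722)

Fx=-1.0734 Fy=4.5113 x'=-3.2684 y'=-6.8722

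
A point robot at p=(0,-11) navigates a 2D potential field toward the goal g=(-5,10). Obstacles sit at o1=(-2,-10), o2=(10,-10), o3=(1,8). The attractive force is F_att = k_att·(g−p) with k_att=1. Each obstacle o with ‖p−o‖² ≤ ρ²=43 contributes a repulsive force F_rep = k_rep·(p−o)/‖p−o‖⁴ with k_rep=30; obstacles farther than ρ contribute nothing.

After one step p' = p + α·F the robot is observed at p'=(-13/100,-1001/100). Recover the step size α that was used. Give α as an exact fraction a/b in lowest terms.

α = 1/20

F_att = 1·(g−p) = 1·(-5,21) = (-5.0000,21.0000)
o1: d²=5 ≤ ρ²=43; F_rep = 30·(2,-1)/5² = (2.4000,-1.2000)
o2: d²=101 > ρ²=43 → inactive
o3: d²=362 > ρ²=43 → inactive
F = F_att + ΣF_rep = (-2.6000,19.8000)
Δp = p'−p = (-0.1300,0.9900); α = Δx/Fx = (-13/100) / (-13/5) = 1/20
check: Δy/Fy = (99/100) / (99/5) = 1/20 ✓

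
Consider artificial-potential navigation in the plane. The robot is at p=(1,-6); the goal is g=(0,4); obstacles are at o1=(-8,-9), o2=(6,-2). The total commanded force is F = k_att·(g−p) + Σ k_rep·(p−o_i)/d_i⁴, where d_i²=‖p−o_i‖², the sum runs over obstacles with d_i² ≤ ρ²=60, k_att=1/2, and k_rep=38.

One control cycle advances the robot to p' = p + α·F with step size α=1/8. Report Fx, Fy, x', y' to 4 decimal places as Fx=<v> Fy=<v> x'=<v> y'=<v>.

Fx=-0.6130 Fy=4.9096 x'=0.9234 y'=-5.3863

F_att = 1/2·(g−p) = 1/2·(-1,10) = (-0.5000,5.0000)
o1: d²=90 > ρ²=60 → inactive
o2: d²=41 ≤ ρ²=60; F_rep = 38·(-5,-4)/41² = (-0.1130,-0.0904)
F = F_att + ΣF_rep = (-0.6130,4.9096)
p' = p + 1/8·F = (0.9234,-5.3863)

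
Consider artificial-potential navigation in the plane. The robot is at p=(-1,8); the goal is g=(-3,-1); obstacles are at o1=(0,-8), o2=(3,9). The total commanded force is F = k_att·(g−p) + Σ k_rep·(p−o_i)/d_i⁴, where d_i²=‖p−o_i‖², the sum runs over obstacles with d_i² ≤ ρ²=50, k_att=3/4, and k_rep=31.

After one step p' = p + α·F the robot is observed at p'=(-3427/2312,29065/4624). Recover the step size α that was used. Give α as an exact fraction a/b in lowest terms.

α = 1/4

F_att = 3/4·(g−p) = 3/4·(-2,-9) = (-1.5000,-6.7500)
o1: d²=257 > ρ²=50 → inactive
o2: d²=17 ≤ ρ²=50; F_rep = 31·(-4,-1)/17² = (-0.4291,-0.1073)
F = F_att + ΣF_rep = (-1.9291,-6.8573)
Δp = p'−p = (-0.4823,-1.7143); α = Δx/Fx = (-1115/2312) / (-1115/578) = 1/4
check: Δy/Fy = (-7927/4624) / (-7927/1156) = 1/4 ✓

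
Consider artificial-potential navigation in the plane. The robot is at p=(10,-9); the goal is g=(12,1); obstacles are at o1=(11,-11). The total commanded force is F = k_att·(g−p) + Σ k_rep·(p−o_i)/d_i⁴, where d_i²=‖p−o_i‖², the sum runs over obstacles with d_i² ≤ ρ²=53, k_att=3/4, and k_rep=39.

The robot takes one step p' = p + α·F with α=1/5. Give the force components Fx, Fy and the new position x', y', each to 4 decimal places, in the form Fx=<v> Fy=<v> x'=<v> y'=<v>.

Fx=-0.0600 Fy=10.6200 x'=9.9880 y'=-6.8760

F_att = 3/4·(g−p) = 3/4·(2,10) = (1.5000,7.5000)
o1: d²=5 ≤ ρ²=53; F_rep = 39·(-1,2)/5² = (-1.5600,3.1200)
F = F_att + ΣF_rep = (-0.0600,10.6200)
p' = p + 1/5·F = (9.9880,-6.8760)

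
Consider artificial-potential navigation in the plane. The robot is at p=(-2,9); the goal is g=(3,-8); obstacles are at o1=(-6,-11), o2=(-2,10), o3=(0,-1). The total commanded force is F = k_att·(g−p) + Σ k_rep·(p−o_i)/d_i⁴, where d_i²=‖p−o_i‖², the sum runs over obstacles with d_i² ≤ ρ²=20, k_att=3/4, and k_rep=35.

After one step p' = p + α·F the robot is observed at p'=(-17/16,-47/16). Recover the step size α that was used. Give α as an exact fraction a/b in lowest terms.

F_att = 3/4·(g−p) = 3/4·(5,-17) = (3.7500,-12.7500)
o1: d²=416 > ρ²=20 → inactive
o2: d²=1 ≤ ρ²=20; F_rep = 35·(0,-1)/1² = (0.0000,-35.0000)
o3: d²=104 > ρ²=20 → inactive
F = F_att + ΣF_rep = (3.7500,-47.7500)
Δp = p'−p = (0.9375,-11.9375); α = Δx/Fx = (15/16) / (15/4) = 1/4
check: Δy/Fy = (-191/16) / (-191/4) = 1/4 ✓

α = 1/4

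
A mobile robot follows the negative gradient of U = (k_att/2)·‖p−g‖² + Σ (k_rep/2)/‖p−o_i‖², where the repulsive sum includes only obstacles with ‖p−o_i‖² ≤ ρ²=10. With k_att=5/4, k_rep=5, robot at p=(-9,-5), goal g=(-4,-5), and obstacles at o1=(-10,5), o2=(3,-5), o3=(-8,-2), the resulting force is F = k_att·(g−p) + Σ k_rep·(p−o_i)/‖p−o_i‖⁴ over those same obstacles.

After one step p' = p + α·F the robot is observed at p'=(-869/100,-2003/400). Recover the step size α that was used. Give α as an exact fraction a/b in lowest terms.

α = 1/20

F_att = 5/4·(g−p) = 5/4·(5,0) = (6.2500,0.0000)
o1: d²=101 > ρ²=10 → inactive
o2: d²=144 > ρ²=10 → inactive
o3: d²=10 ≤ ρ²=10; F_rep = 5·(-1,-3)/10² = (-0.0500,-0.1500)
F = F_att + ΣF_rep = (6.2000,-0.1500)
Δp = p'−p = (0.3100,-0.0075); α = Δx/Fx = (31/100) / (31/5) = 1/20
check: Δy/Fy = (-3/400) / (-3/20) = 1/20 ✓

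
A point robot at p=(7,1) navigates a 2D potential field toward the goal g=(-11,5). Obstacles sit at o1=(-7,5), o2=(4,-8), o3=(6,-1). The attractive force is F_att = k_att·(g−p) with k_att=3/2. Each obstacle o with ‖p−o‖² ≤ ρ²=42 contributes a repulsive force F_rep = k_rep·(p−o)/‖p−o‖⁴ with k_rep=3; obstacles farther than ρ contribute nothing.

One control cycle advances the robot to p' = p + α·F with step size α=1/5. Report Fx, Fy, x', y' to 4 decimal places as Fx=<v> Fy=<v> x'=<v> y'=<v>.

Fx=-26.8800 Fy=6.2400 x'=1.6240 y'=2.2480

F_att = 3/2·(g−p) = 3/2·(-18,4) = (-27.0000,6.0000)
o1: d²=212 > ρ²=42 → inactive
o2: d²=90 > ρ²=42 → inactive
o3: d²=5 ≤ ρ²=42; F_rep = 3·(1,2)/5² = (0.1200,0.2400)
F = F_att + ΣF_rep = (-26.8800,6.2400)
p' = p + 1/5·F = (1.6240,2.2480)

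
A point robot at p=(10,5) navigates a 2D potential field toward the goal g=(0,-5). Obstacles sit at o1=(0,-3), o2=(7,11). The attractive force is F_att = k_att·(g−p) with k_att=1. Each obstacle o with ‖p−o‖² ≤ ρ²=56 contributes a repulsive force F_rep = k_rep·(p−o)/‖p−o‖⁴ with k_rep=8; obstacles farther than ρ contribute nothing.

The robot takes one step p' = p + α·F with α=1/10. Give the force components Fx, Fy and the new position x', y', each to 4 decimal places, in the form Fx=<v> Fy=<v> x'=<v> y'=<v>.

F_att = 1·(g−p) = 1·(-10,-10) = (-10.0000,-10.0000)
o1: d²=164 > ρ²=56 → inactive
o2: d²=45 ≤ ρ²=56; F_rep = 8·(3,-6)/45² = (0.0119,-0.0237)
F = F_att + ΣF_rep = (-9.9881,-10.0237)
p' = p + 1/10·F = (9.0012,3.9976)

Fx=-9.9881 Fy=-10.0237 x'=9.0012 y'=3.9976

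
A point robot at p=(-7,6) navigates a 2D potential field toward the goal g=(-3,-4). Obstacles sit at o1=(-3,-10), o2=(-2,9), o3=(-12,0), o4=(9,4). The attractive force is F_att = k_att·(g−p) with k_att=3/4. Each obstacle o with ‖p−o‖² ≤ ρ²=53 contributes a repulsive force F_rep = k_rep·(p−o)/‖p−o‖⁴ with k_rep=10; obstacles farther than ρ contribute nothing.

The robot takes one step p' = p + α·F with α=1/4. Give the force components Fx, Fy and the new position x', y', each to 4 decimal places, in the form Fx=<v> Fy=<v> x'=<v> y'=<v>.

Fx=2.9567 Fy=-7.5260 x'=-6.2608 y'=4.1185

F_att = 3/4·(g−p) = 3/4·(4,-10) = (3.0000,-7.5000)
o1: d²=272 > ρ²=53 → inactive
o2: d²=34 ≤ ρ²=53; F_rep = 10·(-5,-3)/34² = (-0.0433,-0.0260)
o3: d²=61 > ρ²=53 → inactive
o4: d²=260 > ρ²=53 → inactive
F = F_att + ΣF_rep = (2.9567,-7.5260)
p' = p + 1/4·F = (-6.2608,4.1185)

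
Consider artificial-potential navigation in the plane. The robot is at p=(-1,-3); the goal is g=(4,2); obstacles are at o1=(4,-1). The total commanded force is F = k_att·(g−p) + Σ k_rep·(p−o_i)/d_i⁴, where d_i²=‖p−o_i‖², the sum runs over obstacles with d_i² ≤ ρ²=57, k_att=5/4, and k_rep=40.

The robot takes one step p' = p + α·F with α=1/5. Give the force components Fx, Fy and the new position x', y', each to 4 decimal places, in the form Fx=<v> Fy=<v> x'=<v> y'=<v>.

F_att = 5/4·(g−p) = 5/4·(5,5) = (6.2500,6.2500)
o1: d²=29 ≤ ρ²=57; F_rep = 40·(-5,-2)/29² = (-0.2378,-0.0951)
F = F_att + ΣF_rep = (6.0122,6.1549)
p' = p + 1/5·F = (0.2024,-1.7690)

Fx=6.0122 Fy=6.1549 x'=0.2024 y'=-1.7690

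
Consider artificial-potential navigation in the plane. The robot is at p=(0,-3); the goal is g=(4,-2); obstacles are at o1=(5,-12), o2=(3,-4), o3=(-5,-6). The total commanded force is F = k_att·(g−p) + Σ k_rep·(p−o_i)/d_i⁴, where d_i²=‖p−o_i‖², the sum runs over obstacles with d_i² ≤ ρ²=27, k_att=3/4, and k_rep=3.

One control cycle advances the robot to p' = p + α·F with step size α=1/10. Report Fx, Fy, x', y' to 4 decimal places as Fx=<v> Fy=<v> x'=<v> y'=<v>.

Fx=2.9100 Fy=0.7800 x'=0.2910 y'=-2.9220

F_att = 3/4·(g−p) = 3/4·(4,1) = (3.0000,0.7500)
o1: d²=106 > ρ²=27 → inactive
o2: d²=10 ≤ ρ²=27; F_rep = 3·(-3,1)/10² = (-0.0900,0.0300)
o3: d²=34 > ρ²=27 → inactive
F = F_att + ΣF_rep = (2.9100,0.7800)
p' = p + 1/10·F = (0.2910,-2.9220)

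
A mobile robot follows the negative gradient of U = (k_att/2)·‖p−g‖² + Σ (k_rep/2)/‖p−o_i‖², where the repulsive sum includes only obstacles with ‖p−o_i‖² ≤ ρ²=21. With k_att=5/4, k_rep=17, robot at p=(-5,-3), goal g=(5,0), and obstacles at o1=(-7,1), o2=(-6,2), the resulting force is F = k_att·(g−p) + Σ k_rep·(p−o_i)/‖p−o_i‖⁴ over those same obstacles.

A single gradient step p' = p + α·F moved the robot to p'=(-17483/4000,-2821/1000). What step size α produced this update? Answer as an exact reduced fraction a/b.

F_att = 5/4·(g−p) = 5/4·(10,3) = (12.5000,3.7500)
o1: d²=20 ≤ ρ²=21; F_rep = 17·(2,-4)/20² = (0.0850,-0.1700)
o2: d²=26 > ρ²=21 → inactive
F = F_att + ΣF_rep = (12.5850,3.5800)
Δp = p'−p = (0.6292,0.1790); α = Δx/Fx = (2517/4000) / (2517/200) = 1/20
check: Δy/Fy = (179/1000) / (179/50) = 1/20 ✓

α = 1/20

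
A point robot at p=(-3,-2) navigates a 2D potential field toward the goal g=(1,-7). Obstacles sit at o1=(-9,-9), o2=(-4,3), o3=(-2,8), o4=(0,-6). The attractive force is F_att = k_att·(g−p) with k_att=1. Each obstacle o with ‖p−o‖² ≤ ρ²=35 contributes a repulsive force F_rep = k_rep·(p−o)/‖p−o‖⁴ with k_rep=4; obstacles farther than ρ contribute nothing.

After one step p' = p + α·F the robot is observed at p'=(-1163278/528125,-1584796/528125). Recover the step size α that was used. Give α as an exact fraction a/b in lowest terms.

F_att = 1·(g−p) = 1·(4,-5) = (4.0000,-5.0000)
o1: d²=85 > ρ²=35 → inactive
o2: d²=26 ≤ ρ²=35; F_rep = 4·(1,-5)/26² = (0.0059,-0.0296)
o3: d²=101 > ρ²=35 → inactive
o4: d²=25 ≤ ρ²=35; F_rep = 4·(-3,4)/25² = (-0.0192,0.0256)
F = F_att + ΣF_rep = (3.9867,-5.0040)
Δp = p'−p = (0.7973,-1.0008); α = Δx/Fx = (421097/528125) / (421097/105625) = 1/5
check: Δy/Fy = (-528546/528125) / (-528546/105625) = 1/5 ✓

α = 1/5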